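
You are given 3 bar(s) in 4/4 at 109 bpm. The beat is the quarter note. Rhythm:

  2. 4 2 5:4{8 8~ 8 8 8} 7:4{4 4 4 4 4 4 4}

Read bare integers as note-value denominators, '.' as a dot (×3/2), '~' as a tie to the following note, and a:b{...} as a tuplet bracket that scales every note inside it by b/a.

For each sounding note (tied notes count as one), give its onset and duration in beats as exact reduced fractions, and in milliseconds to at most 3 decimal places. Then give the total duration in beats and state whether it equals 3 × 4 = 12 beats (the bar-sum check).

1) 0.0ms=0b +1651.376ms=3b
2) 1651.376ms=3b +550.459ms=1b
3) 2201.835ms=4b +1100.917ms=2b
4) 3302.752ms=6b +220.183ms=2/5b
5) 3522.936ms=32/5b +440.367ms=4/5b
6) 3963.303ms=36/5b +220.183ms=2/5b
7) 4183.486ms=38/5b +220.183ms=2/5b
8) 4403.67ms=8b +314.548ms=4/7b
9) 4718.218ms=60/7b +314.548ms=4/7b
10) 5032.765ms=64/7b +314.548ms=4/7b
11) 5347.313ms=68/7b +314.548ms=4/7b
12) 5661.861ms=72/7b +314.548ms=4/7b
13) 5976.409ms=76/7b +314.548ms=4/7b
14) 6290.957ms=80/7b +314.548ms=4/7b
Σ=12b of 12 (109bpm 4/4) — PASS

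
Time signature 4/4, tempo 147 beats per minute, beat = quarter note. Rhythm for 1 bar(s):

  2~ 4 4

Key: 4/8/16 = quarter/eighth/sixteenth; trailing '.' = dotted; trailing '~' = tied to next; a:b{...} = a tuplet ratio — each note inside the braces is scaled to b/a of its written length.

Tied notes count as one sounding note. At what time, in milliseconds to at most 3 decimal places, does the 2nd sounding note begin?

1. 0.0ms @ 0 + 1224.49ms (3)
2. 1224.49ms @ 3 + 408.163ms (1)

note 2 onset = 3b = 1224.49ms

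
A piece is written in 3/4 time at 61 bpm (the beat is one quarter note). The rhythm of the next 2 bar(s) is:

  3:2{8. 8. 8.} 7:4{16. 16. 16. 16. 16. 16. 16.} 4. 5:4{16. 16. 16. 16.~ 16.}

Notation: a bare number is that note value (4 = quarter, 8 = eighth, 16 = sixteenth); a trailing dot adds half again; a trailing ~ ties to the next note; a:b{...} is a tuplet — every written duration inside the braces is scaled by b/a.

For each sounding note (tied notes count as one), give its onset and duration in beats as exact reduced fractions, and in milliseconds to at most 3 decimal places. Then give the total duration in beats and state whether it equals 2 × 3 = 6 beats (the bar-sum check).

1) 0.0ms=0b +491.803ms=1/2b
2) 491.803ms=1/2b +491.803ms=1/2b
3) 983.607ms=1b +491.803ms=1/2b
4) 1475.41ms=3/2b +210.773ms=3/14b
5) 1686.183ms=12/7b +210.773ms=3/14b
6) 1896.956ms=27/14b +210.773ms=3/14b
7) 2107.728ms=15/7b +210.773ms=3/14b
8) 2318.501ms=33/14b +210.773ms=3/14b
9) 2529.274ms=18/7b +210.773ms=3/14b
10) 2740.047ms=39/14b +210.773ms=3/14b
11) 2950.82ms=3b +1475.41ms=3/2b
12) 4426.23ms=9/2b +295.082ms=3/10b
13) 4721.311ms=24/5b +295.082ms=3/10b
14) 5016.393ms=51/10b +295.082ms=3/10b
15) 5311.475ms=27/5b +590.164ms=3/5b
Σ=6b of 6 (61bpm 3/4) — PASS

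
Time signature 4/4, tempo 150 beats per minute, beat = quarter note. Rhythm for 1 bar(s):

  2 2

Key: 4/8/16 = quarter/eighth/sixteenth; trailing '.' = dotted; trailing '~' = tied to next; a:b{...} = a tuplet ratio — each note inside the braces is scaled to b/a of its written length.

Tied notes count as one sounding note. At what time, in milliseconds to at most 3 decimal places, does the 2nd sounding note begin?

note 2 onset = 2b = 800.0ms

1. 0.0ms @ 0 + 800.0ms (2)
2. 800.0ms @ 2 + 800.0ms (2)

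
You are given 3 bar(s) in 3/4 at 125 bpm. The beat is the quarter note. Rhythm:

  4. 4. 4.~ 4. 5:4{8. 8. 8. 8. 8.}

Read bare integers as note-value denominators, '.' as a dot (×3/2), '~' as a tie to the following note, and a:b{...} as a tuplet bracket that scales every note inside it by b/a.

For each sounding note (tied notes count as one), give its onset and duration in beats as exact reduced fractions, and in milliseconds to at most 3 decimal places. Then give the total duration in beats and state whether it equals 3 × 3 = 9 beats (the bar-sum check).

1) 0.0ms=0b +720.0ms=3/2b
2) 720.0ms=3/2b +720.0ms=3/2b
3) 1440.0ms=3b +1440.0ms=3b
4) 2880.0ms=6b +288.0ms=3/5b
5) 3168.0ms=33/5b +288.0ms=3/5b
6) 3456.0ms=36/5b +288.0ms=3/5b
7) 3744.0ms=39/5b +288.0ms=3/5b
8) 4032.0ms=42/5b +288.0ms=3/5b
Σ=9b of 9 (125bpm 3/4) — PASS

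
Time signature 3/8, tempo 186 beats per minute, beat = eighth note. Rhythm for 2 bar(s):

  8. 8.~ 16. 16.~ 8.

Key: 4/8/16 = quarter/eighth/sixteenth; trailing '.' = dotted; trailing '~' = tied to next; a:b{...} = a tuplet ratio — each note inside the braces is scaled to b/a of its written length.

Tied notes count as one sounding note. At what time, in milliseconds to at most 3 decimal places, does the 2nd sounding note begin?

1. 0.0ms @ 0 + 483.871ms (3/2)
2. 483.871ms @ 3/2 + 725.806ms (9/4)
3. 1209.677ms @ 15/4 + 725.806ms (9/4)

note 2 onset = 3/2b = 483.871ms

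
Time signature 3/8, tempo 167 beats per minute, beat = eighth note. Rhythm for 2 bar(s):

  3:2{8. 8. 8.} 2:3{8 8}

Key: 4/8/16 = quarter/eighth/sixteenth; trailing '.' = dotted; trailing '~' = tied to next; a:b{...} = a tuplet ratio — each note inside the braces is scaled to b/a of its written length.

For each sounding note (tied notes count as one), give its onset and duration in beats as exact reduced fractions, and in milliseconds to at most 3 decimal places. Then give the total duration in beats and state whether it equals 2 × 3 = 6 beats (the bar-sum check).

1) 0.0ms=0b +359.281ms=1b
2) 359.281ms=1b +359.281ms=1b
3) 718.563ms=2b +359.281ms=1b
4) 1077.844ms=3b +538.922ms=3/2b
5) 1616.766ms=9/2b +538.922ms=3/2b
Σ=6b of 6 (167bpm 3/8) — PASS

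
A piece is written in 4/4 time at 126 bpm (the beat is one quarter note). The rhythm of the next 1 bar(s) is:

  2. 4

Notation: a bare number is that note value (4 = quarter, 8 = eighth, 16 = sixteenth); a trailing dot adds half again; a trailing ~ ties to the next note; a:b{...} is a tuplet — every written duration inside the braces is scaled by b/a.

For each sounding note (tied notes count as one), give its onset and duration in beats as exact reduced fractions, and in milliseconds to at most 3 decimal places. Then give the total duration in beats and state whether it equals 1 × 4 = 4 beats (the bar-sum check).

1) 0.0ms=0b +1428.571ms=3b
2) 1428.571ms=3b +476.19ms=1b
Σ=4b of 4 (126bpm 4/4) — PASS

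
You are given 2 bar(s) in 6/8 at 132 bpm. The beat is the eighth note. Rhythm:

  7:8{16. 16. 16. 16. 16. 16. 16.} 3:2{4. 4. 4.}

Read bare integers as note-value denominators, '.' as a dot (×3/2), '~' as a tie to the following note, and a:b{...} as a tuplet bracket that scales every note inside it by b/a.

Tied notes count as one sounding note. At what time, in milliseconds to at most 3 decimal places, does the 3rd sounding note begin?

1. 0.0ms @ 0 + 389.61ms (6/7)
2. 389.61ms @ 6/7 + 389.61ms (6/7)
3. 779.221ms @ 12/7 + 389.61ms (6/7)
4. 1168.831ms @ 18/7 + 389.61ms (6/7)
5. 1558.442ms @ 24/7 + 389.61ms (6/7)
6. 1948.052ms @ 30/7 + 389.61ms (6/7)
7. 2337.662ms @ 36/7 + 389.61ms (6/7)
8. 2727.273ms @ 6 + 909.091ms (2)
9. 3636.364ms @ 8 + 909.091ms (2)
10. 4545.455ms @ 10 + 909.091ms (2)

note 3 onset = 12/7b = 779.221ms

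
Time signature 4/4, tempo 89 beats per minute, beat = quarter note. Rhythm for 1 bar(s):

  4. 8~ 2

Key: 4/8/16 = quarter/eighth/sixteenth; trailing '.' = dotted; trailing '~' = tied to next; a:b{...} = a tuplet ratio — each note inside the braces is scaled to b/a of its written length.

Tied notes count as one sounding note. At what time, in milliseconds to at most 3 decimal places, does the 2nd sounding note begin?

note 2 onset = 3/2b = 1011.236ms

1. 0.0ms @ 0 + 1011.236ms (3/2)
2. 1011.236ms @ 3/2 + 1685.393ms (5/2)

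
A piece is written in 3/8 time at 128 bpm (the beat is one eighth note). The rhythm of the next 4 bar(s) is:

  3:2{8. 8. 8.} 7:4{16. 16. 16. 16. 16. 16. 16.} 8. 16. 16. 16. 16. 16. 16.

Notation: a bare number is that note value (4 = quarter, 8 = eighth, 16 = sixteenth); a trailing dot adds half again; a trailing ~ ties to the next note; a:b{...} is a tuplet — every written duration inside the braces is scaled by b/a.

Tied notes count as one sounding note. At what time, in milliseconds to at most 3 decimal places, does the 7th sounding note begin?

note 7 onset = 30/7b = 2008.929ms

1. 0.0ms @ 0 + 468.75ms (1)
2. 468.75ms @ 1 + 468.75ms (1)
3. 937.5ms @ 2 + 468.75ms (1)
4. 1406.25ms @ 3 + 200.893ms (3/7)
5. 1607.143ms @ 24/7 + 200.893ms (3/7)
6. 1808.036ms @ 27/7 + 200.893ms (3/7)
7. 2008.929ms @ 30/7 + 200.893ms (3/7)
8. 2209.821ms @ 33/7 + 200.893ms (3/7)
9. 2410.714ms @ 36/7 + 200.893ms (3/7)
10. 2611.607ms @ 39/7 + 200.893ms (3/7)
11. 2812.5ms @ 6 + 703.125ms (3/2)
12. 3515.625ms @ 15/2 + 351.562ms (3/4)
13. 3867.188ms @ 33/4 + 351.562ms (3/4)
14. 4218.75ms @ 9 + 351.562ms (3/4)
15. 4570.312ms @ 39/4 + 351.562ms (3/4)
16. 4921.875ms @ 21/2 + 351.562ms (3/4)
17. 5273.438ms @ 45/4 + 351.562ms (3/4)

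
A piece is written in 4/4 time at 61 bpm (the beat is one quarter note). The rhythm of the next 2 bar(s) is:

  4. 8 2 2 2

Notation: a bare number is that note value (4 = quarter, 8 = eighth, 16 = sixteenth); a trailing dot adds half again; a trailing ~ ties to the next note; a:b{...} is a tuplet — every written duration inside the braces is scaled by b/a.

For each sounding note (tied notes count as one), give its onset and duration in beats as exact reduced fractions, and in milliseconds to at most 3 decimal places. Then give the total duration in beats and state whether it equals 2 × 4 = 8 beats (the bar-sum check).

1) 0.0ms=0b +1475.41ms=3/2b
2) 1475.41ms=3/2b +491.803ms=1/2b
3) 1967.213ms=2b +1967.213ms=2b
4) 3934.426ms=4b +1967.213ms=2b
5) 5901.639ms=6b +1967.213ms=2b
Σ=8b of 8 (61bpm 4/4) — PASS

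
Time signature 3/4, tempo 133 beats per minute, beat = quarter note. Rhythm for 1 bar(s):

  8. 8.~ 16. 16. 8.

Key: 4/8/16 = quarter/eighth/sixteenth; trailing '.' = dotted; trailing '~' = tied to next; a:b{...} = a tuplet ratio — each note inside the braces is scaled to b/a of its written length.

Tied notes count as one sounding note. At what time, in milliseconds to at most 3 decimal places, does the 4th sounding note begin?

note 4 onset = 9/4b = 1015.038ms

1. 0.0ms @ 0 + 338.346ms (3/4)
2. 338.346ms @ 3/4 + 507.519ms (9/8)
3. 845.865ms @ 15/8 + 169.173ms (3/8)
4. 1015.038ms @ 9/4 + 338.346ms (3/4)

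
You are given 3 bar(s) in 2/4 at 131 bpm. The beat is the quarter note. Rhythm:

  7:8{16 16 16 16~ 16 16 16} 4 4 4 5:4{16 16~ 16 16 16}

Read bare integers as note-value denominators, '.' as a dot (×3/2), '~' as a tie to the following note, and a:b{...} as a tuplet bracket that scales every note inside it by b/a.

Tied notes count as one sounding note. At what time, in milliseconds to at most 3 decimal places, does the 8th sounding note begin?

1. 0.0ms @ 0 + 130.862ms (2/7)
2. 130.862ms @ 2/7 + 130.862ms (2/7)
3. 261.723ms @ 4/7 + 130.862ms (2/7)
4. 392.585ms @ 6/7 + 261.723ms (4/7)
5. 654.308ms @ 10/7 + 130.862ms (2/7)
6. 785.169ms @ 12/7 + 130.862ms (2/7)
7. 916.031ms @ 2 + 458.015ms (1)
8. 1374.046ms @ 3 + 458.015ms (1)
9. 1832.061ms @ 4 + 458.015ms (1)
10. 2290.076ms @ 5 + 91.603ms (1/5)
11. 2381.679ms @ 26/5 + 183.206ms (2/5)
12. 2564.885ms @ 28/5 + 91.603ms (1/5)
13. 2656.489ms @ 29/5 + 91.603ms (1/5)

note 8 onset = 3b = 1374.046ms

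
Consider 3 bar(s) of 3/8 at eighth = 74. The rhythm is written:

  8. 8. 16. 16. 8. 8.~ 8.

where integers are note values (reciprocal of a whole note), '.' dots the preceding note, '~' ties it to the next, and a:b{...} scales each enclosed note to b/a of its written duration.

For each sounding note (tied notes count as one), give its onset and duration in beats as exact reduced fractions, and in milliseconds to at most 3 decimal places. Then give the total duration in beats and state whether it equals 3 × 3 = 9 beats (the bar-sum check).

1) 0.0ms=0b +1216.216ms=3/2b
2) 1216.216ms=3/2b +1216.216ms=3/2b
3) 2432.432ms=3b +608.108ms=3/4b
4) 3040.541ms=15/4b +608.108ms=3/4b
5) 3648.649ms=9/2b +1216.216ms=3/2b
6) 4864.865ms=6b +2432.432ms=3b
Σ=9b of 9 (74bpm 3/8) — PASS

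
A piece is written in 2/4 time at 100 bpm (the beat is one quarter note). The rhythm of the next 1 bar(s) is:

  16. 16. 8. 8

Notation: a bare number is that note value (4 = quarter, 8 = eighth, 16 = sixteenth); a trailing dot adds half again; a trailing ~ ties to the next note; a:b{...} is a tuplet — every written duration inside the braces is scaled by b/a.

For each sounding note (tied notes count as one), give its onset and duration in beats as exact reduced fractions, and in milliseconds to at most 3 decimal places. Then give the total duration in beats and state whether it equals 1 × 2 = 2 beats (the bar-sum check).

1) 0.0ms=0b +225.0ms=3/8b
2) 225.0ms=3/8b +225.0ms=3/8b
3) 450.0ms=3/4b +450.0ms=3/4b
4) 900.0ms=3/2b +300.0ms=1/2b
Σ=2b of 2 (100bpm 2/4) — PASS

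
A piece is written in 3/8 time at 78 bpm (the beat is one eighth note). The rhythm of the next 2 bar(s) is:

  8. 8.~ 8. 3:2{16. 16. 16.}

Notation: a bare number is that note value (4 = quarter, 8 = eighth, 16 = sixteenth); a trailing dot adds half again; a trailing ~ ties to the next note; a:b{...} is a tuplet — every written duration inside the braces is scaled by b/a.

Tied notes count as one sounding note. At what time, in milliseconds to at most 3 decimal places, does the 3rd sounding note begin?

1. 0.0ms @ 0 + 1153.846ms (3/2)
2. 1153.846ms @ 3/2 + 2307.692ms (3)
3. 3461.538ms @ 9/2 + 384.615ms (1/2)
4. 3846.154ms @ 5 + 384.615ms (1/2)
5. 4230.769ms @ 11/2 + 384.615ms (1/2)

note 3 onset = 9/2b = 3461.538ms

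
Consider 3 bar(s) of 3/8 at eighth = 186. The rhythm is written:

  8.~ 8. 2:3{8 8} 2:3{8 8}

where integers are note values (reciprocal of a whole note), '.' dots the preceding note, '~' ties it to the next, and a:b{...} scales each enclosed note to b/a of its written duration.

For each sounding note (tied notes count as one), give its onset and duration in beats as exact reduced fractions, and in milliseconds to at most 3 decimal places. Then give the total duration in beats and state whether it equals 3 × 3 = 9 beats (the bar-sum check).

1) 0.0ms=0b +967.742ms=3b
2) 967.742ms=3b +483.871ms=3/2b
3) 1451.613ms=9/2b +483.871ms=3/2b
4) 1935.484ms=6b +483.871ms=3/2b
5) 2419.355ms=15/2b +483.871ms=3/2b
Σ=9b of 9 (186bpm 3/8) — PASS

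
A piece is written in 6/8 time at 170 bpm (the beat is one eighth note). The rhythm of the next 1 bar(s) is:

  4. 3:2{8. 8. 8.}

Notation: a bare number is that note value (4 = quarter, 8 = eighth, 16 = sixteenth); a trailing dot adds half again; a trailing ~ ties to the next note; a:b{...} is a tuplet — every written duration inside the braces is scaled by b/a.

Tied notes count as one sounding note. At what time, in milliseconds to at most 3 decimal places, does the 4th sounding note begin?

1. 0.0ms @ 0 + 1058.824ms (3)
2. 1058.824ms @ 3 + 352.941ms (1)
3. 1411.765ms @ 4 + 352.941ms (1)
4. 1764.706ms @ 5 + 352.941ms (1)

note 4 onset = 5b = 1764.706ms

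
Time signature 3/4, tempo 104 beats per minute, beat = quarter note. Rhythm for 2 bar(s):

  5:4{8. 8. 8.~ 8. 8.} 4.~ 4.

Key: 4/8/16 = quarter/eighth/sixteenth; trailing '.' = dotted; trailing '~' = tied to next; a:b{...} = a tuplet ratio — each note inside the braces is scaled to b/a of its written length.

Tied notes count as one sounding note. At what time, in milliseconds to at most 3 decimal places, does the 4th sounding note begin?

note 4 onset = 12/5b = 1384.615ms

1. 0.0ms @ 0 + 346.154ms (3/5)
2. 346.154ms @ 3/5 + 346.154ms (3/5)
3. 692.308ms @ 6/5 + 692.308ms (6/5)
4. 1384.615ms @ 12/5 + 346.154ms (3/5)
5. 1730.769ms @ 3 + 1730.769ms (3)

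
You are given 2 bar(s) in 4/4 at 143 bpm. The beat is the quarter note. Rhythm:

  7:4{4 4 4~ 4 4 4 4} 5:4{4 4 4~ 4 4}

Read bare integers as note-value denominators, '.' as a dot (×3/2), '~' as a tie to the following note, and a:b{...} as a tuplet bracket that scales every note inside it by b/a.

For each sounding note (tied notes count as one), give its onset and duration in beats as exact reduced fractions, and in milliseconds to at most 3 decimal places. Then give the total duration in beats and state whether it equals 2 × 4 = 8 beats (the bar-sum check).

1) 0.0ms=0b +239.76ms=4/7b
2) 239.76ms=4/7b +239.76ms=4/7b
3) 479.52ms=8/7b +479.52ms=8/7b
4) 959.041ms=16/7b +239.76ms=4/7b
5) 1198.801ms=20/7b +239.76ms=4/7b
6) 1438.561ms=24/7b +239.76ms=4/7b
7) 1678.322ms=4b +335.664ms=4/5b
8) 2013.986ms=24/5b +335.664ms=4/5b
9) 2349.65ms=28/5b +671.329ms=8/5b
10) 3020.979ms=36/5b +335.664ms=4/5b
Σ=8b of 8 (143bpm 4/4) — PASS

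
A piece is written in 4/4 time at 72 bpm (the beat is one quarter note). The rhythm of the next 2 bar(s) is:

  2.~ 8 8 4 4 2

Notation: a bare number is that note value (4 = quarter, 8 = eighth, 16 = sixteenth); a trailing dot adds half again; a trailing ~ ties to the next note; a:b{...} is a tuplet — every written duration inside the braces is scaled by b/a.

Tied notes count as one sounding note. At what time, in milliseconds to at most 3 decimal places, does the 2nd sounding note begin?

note 2 onset = 7/2b = 2916.667ms

1. 0.0ms @ 0 + 2916.667ms (7/2)
2. 2916.667ms @ 7/2 + 416.667ms (1/2)
3. 3333.333ms @ 4 + 833.333ms (1)
4. 4166.667ms @ 5 + 833.333ms (1)
5. 5000.0ms @ 6 + 1666.667ms (2)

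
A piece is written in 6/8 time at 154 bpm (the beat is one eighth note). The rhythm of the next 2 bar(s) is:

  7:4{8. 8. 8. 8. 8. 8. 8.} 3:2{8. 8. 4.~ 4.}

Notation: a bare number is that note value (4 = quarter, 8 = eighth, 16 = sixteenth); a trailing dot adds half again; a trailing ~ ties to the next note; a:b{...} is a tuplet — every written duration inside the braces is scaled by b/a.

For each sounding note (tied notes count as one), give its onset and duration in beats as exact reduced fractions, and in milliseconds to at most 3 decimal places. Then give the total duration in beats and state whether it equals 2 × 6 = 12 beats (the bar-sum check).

1) 0.0ms=0b +333.952ms=6/7b
2) 333.952ms=6/7b +333.952ms=6/7b
3) 667.904ms=12/7b +333.952ms=6/7b
4) 1001.855ms=18/7b +333.952ms=6/7b
5) 1335.807ms=24/7b +333.952ms=6/7b
6) 1669.759ms=30/7b +333.952ms=6/7b
7) 2003.711ms=36/7b +333.952ms=6/7b
8) 2337.662ms=6b +389.61ms=1b
9) 2727.273ms=7b +389.61ms=1b
10) 3116.883ms=8b +1558.442ms=4b
Σ=12b of 12 (154bpm 6/8) — PASS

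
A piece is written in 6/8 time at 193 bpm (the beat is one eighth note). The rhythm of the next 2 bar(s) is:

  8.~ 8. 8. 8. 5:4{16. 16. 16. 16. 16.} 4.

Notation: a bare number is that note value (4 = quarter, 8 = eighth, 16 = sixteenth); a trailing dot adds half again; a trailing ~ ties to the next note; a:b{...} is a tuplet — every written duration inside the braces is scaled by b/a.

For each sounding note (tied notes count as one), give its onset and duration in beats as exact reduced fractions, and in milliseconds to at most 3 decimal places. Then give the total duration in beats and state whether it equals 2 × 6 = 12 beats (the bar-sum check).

1) 0.0ms=0b +932.642ms=3b
2) 932.642ms=3b +466.321ms=3/2b
3) 1398.964ms=9/2b +466.321ms=3/2b
4) 1865.285ms=6b +186.528ms=3/5b
5) 2051.813ms=33/5b +186.528ms=3/5b
6) 2238.342ms=36/5b +186.528ms=3/5b
7) 2424.87ms=39/5b +186.528ms=3/5b
8) 2611.399ms=42/5b +186.528ms=3/5b
9) 2797.927ms=9b +932.642ms=3b
Σ=12b of 12 (193bpm 6/8) — PASS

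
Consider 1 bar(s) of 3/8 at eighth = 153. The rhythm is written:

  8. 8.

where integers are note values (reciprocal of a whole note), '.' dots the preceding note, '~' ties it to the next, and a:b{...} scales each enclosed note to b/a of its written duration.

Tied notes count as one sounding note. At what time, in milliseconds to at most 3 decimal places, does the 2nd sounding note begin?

1. 0.0ms @ 0 + 588.235ms (3/2)
2. 588.235ms @ 3/2 + 588.235ms (3/2)

note 2 onset = 3/2b = 588.235ms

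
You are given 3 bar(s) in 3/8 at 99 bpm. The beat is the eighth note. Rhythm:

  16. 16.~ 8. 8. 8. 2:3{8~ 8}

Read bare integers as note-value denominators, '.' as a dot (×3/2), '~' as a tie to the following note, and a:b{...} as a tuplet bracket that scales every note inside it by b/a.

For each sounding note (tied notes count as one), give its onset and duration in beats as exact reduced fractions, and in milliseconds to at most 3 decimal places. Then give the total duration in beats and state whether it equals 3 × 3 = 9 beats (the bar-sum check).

1) 0.0ms=0b +454.545ms=3/4b
2) 454.545ms=3/4b +1363.636ms=9/4b
3) 1818.182ms=3b +909.091ms=3/2b
4) 2727.273ms=9/2b +909.091ms=3/2b
5) 3636.364ms=6b +1818.182ms=3b
Σ=9b of 9 (99bpm 3/8) — PASS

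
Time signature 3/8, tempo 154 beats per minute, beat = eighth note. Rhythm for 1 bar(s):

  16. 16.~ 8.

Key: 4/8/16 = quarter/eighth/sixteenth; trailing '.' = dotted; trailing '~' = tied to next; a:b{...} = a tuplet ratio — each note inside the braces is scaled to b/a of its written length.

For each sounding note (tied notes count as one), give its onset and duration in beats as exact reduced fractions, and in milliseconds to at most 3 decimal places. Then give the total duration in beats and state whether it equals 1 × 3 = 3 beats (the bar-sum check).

1) 0.0ms=0b +292.208ms=3/4b
2) 292.208ms=3/4b +876.623ms=9/4b
Σ=3b of 3 (154bpm 3/8) — PASS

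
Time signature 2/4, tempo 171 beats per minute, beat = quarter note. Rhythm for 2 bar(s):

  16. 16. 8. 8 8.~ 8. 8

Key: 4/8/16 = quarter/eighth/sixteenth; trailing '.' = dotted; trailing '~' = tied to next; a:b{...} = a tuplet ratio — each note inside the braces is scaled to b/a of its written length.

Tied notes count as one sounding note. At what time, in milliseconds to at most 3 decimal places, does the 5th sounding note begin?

1. 0.0ms @ 0 + 131.579ms (3/8)
2. 131.579ms @ 3/8 + 131.579ms (3/8)
3. 263.158ms @ 3/4 + 263.158ms (3/4)
4. 526.316ms @ 3/2 + 175.439ms (1/2)
5. 701.754ms @ 2 + 526.316ms (3/2)
6. 1228.07ms @ 7/2 + 175.439ms (1/2)

note 5 onset = 2b = 701.754ms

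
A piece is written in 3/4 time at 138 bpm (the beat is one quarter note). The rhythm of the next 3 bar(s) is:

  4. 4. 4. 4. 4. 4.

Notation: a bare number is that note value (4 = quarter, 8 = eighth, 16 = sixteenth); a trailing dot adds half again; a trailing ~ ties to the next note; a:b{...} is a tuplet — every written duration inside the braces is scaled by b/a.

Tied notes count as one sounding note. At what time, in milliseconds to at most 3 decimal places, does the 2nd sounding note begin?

1. 0.0ms @ 0 + 652.174ms (3/2)
2. 652.174ms @ 3/2 + 652.174ms (3/2)
3. 1304.348ms @ 3 + 652.174ms (3/2)
4. 1956.522ms @ 9/2 + 652.174ms (3/2)
5. 2608.696ms @ 6 + 652.174ms (3/2)
6. 3260.87ms @ 15/2 + 652.174ms (3/2)

note 2 onset = 3/2b = 652.174ms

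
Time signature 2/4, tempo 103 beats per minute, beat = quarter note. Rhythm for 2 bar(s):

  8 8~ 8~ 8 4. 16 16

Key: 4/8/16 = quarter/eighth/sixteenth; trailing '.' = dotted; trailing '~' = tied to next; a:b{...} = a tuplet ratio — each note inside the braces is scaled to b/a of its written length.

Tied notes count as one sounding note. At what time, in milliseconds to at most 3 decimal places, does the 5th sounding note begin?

1. 0.0ms @ 0 + 291.262ms (1/2)
2. 291.262ms @ 1/2 + 873.786ms (3/2)
3. 1165.049ms @ 2 + 873.786ms (3/2)
4. 2038.835ms @ 7/2 + 145.631ms (1/4)
5. 2184.466ms @ 15/4 + 145.631ms (1/4)

note 5 onset = 15/4b = 2184.466ms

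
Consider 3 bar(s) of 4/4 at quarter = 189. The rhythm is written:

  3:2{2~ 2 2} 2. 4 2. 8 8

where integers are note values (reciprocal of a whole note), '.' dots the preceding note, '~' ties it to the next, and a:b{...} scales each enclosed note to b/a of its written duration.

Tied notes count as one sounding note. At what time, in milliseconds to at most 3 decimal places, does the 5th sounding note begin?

1. 0.0ms @ 0 + 846.561ms (8/3)
2. 846.561ms @ 8/3 + 423.28ms (4/3)
3. 1269.841ms @ 4 + 952.381ms (3)
4. 2222.222ms @ 7 + 317.46ms (1)
5. 2539.683ms @ 8 + 952.381ms (3)
6. 3492.063ms @ 11 + 158.73ms (1/2)
7. 3650.794ms @ 23/2 + 158.73ms (1/2)

note 5 onset = 8b = 2539.683ms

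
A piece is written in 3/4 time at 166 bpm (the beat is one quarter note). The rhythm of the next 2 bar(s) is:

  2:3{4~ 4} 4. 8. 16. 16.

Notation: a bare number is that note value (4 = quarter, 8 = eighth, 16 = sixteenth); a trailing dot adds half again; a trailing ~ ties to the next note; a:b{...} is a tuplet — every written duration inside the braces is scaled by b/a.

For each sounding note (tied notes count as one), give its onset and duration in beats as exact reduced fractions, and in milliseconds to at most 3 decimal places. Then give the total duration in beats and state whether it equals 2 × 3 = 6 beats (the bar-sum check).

1) 0.0ms=0b +1084.337ms=3b
2) 1084.337ms=3b +542.169ms=3/2b
3) 1626.506ms=9/2b +271.084ms=3/4b
4) 1897.59ms=21/4b +135.542ms=3/8b
5) 2033.133ms=45/8b +135.542ms=3/8b
Σ=6b of 6 (166bpm 3/4) — PASS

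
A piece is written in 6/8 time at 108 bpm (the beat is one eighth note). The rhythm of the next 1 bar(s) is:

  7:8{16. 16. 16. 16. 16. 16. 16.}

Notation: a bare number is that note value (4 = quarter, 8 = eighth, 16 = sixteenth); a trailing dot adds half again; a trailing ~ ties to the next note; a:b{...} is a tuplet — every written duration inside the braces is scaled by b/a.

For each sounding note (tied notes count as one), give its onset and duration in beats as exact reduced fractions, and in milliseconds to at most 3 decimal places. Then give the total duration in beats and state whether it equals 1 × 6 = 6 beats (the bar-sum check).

1) 0.0ms=0b +476.19ms=6/7b
2) 476.19ms=6/7b +476.19ms=6/7b
3) 952.381ms=12/7b +476.19ms=6/7b
4) 1428.571ms=18/7b +476.19ms=6/7b
5) 1904.762ms=24/7b +476.19ms=6/7b
6) 2380.952ms=30/7b +476.19ms=6/7b
7) 2857.143ms=36/7b +476.19ms=6/7b
Σ=6b of 6 (108bpm 6/8) — PASS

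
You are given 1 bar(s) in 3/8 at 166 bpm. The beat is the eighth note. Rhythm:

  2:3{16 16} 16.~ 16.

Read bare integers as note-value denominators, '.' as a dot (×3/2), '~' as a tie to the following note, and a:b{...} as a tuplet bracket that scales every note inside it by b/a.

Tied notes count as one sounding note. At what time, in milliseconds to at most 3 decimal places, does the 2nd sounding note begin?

note 2 onset = 3/4b = 271.084ms

1. 0.0ms @ 0 + 271.084ms (3/4)
2. 271.084ms @ 3/4 + 271.084ms (3/4)
3. 542.169ms @ 3/2 + 542.169ms (3/2)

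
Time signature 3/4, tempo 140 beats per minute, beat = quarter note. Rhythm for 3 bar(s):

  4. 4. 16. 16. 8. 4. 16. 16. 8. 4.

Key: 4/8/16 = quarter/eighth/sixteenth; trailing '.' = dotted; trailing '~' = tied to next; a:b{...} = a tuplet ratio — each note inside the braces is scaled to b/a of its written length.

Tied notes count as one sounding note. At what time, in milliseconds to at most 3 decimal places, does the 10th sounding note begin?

1. 0.0ms @ 0 + 642.857ms (3/2)
2. 642.857ms @ 3/2 + 642.857ms (3/2)
3. 1285.714ms @ 3 + 160.714ms (3/8)
4. 1446.429ms @ 27/8 + 160.714ms (3/8)
5. 1607.143ms @ 15/4 + 321.429ms (3/4)
6. 1928.571ms @ 9/2 + 642.857ms (3/2)
7. 2571.429ms @ 6 + 160.714ms (3/8)
8. 2732.143ms @ 51/8 + 160.714ms (3/8)
9. 2892.857ms @ 27/4 + 321.429ms (3/4)
10. 3214.286ms @ 15/2 + 642.857ms (3/2)

note 10 onset = 15/2b = 3214.286ms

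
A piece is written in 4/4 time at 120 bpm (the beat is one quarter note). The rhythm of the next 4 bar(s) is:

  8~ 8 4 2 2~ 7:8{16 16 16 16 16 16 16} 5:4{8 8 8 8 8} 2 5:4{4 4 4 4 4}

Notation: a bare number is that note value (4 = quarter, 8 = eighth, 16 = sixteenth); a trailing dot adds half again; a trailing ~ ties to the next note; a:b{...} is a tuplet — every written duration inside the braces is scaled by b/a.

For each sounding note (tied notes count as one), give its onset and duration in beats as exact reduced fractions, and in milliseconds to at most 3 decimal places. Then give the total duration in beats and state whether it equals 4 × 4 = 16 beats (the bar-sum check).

1) 0.0ms=0b +500.0ms=1b
2) 500.0ms=1b +500.0ms=1b
3) 1000.0ms=2b +1000.0ms=2b
4) 2000.0ms=4b +1142.857ms=16/7b
5) 3142.857ms=44/7b +142.857ms=2/7b
6) 3285.714ms=46/7b +142.857ms=2/7b
7) 3428.571ms=48/7b +142.857ms=2/7b
8) 3571.429ms=50/7b +142.857ms=2/7b
9) 3714.286ms=52/7b +142.857ms=2/7b
10) 3857.143ms=54/7b +142.857ms=2/7b
11) 4000.0ms=8b +200.0ms=2/5b
12) 4200.0ms=42/5b +200.0ms=2/5b
13) 4400.0ms=44/5b +200.0ms=2/5b
14) 4600.0ms=46/5b +200.0ms=2/5b
15) 4800.0ms=48/5b +200.0ms=2/5b
16) 5000.0ms=10b +1000.0ms=2b
17) 6000.0ms=12b +400.0ms=4/5b
18) 6400.0ms=64/5b +400.0ms=4/5b
19) 6800.0ms=68/5b +400.0ms=4/5b
20) 7200.0ms=72/5b +400.0ms=4/5b
21) 7600.0ms=76/5b +400.0ms=4/5b
Σ=16b of 16 (120bpm 4/4) — PASS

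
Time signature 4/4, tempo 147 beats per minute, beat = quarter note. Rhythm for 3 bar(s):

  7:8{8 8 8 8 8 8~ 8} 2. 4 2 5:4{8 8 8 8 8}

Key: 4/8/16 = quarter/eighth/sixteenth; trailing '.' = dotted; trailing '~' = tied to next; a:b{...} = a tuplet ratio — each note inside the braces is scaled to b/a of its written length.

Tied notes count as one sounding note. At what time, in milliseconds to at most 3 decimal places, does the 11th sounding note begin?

note 11 onset = 52/5b = 4244.898ms

1. 0.0ms @ 0 + 233.236ms (4/7)
2. 233.236ms @ 4/7 + 233.236ms (4/7)
3. 466.472ms @ 8/7 + 233.236ms (4/7)
4. 699.708ms @ 12/7 + 233.236ms (4/7)
5. 932.945ms @ 16/7 + 233.236ms (4/7)
6. 1166.181ms @ 20/7 + 466.472ms (8/7)
7. 1632.653ms @ 4 + 1224.49ms (3)
8. 2857.143ms @ 7 + 408.163ms (1)
9. 3265.306ms @ 8 + 816.327ms (2)
10. 4081.633ms @ 10 + 163.265ms (2/5)
11. 4244.898ms @ 52/5 + 163.265ms (2/5)
12. 4408.163ms @ 54/5 + 163.265ms (2/5)
13. 4571.429ms @ 56/5 + 163.265ms (2/5)
14. 4734.694ms @ 58/5 + 163.265ms (2/5)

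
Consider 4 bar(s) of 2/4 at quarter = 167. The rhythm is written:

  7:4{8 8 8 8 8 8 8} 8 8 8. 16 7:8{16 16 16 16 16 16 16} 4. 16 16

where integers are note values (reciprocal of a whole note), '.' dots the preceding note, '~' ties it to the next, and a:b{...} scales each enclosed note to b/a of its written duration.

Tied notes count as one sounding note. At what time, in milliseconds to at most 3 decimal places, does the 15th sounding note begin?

note 15 onset = 34/7b = 1745.081ms

1. 0.0ms @ 0 + 102.652ms (2/7)
2. 102.652ms @ 2/7 + 102.652ms (2/7)
3. 205.304ms @ 4/7 + 102.652ms (2/7)
4. 307.956ms @ 6/7 + 102.652ms (2/7)
5. 410.607ms @ 8/7 + 102.652ms (2/7)
6. 513.259ms @ 10/7 + 102.652ms (2/7)
7. 615.911ms @ 12/7 + 102.652ms (2/7)
8. 718.563ms @ 2 + 179.641ms (1/2)
9. 898.204ms @ 5/2 + 179.641ms (1/2)
10. 1077.844ms @ 3 + 269.461ms (3/4)
11. 1347.305ms @ 15/4 + 89.82ms (1/4)
12. 1437.126ms @ 4 + 102.652ms (2/7)
13. 1539.778ms @ 30/7 + 102.652ms (2/7)
14. 1642.429ms @ 32/7 + 102.652ms (2/7)
15. 1745.081ms @ 34/7 + 102.652ms (2/7)
16. 1847.733ms @ 36/7 + 102.652ms (2/7)
17. 1950.385ms @ 38/7 + 102.652ms (2/7)
18. 2053.037ms @ 40/7 + 102.652ms (2/7)
19. 2155.689ms @ 6 + 538.922ms (3/2)
20. 2694.611ms @ 15/2 + 89.82ms (1/4)
21. 2784.431ms @ 31/4 + 89.82ms (1/4)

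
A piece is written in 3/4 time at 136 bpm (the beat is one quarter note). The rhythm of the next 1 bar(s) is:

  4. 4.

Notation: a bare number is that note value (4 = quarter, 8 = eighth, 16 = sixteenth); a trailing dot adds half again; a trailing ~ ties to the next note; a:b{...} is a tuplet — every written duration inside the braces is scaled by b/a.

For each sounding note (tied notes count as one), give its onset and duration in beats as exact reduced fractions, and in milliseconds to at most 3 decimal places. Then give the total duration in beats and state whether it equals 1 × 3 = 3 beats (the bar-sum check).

1) 0.0ms=0b +661.765ms=3/2b
2) 661.765ms=3/2b +661.765ms=3/2b
Σ=3b of 3 (136bpm 3/4) — PASS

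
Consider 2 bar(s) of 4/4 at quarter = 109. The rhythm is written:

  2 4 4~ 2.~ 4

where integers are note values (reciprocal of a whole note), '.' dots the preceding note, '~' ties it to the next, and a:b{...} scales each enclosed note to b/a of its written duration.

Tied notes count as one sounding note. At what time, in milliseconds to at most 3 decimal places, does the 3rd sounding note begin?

1. 0.0ms @ 0 + 1100.917ms (2)
2. 1100.917ms @ 2 + 550.459ms (1)
3. 1651.376ms @ 3 + 2752.294ms (5)

note 3 onset = 3b = 1651.376ms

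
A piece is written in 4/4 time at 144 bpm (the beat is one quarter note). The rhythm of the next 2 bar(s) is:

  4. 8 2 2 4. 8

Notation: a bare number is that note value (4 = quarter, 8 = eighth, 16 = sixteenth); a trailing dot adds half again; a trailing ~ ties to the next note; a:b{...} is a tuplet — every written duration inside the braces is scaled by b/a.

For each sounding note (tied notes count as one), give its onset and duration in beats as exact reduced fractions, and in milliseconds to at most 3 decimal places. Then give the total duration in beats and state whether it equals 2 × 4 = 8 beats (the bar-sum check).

1) 0.0ms=0b +625.0ms=3/2b
2) 625.0ms=3/2b +208.333ms=1/2b
3) 833.333ms=2b +833.333ms=2b
4) 1666.667ms=4b +833.333ms=2b
5) 2500.0ms=6b +625.0ms=3/2b
6) 3125.0ms=15/2b +208.333ms=1/2b
Σ=8b of 8 (144bpm 4/4) — PASS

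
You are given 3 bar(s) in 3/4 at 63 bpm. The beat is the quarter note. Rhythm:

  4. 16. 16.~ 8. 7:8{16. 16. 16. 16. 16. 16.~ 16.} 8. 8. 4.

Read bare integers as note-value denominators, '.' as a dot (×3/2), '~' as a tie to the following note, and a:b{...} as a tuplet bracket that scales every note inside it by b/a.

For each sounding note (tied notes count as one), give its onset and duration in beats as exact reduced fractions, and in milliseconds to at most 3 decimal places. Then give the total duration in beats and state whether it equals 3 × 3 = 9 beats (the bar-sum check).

1) 0.0ms=0b +1428.571ms=3/2b
2) 1428.571ms=3/2b +357.143ms=3/8b
3) 1785.714ms=15/8b +1071.429ms=9/8b
4) 2857.143ms=3b +408.163ms=3/7b
5) 3265.306ms=24/7b +408.163ms=3/7b
6) 3673.469ms=27/7b +408.163ms=3/7b
7) 4081.633ms=30/7b +408.163ms=3/7b
8) 4489.796ms=33/7b +408.163ms=3/7b
9) 4897.959ms=36/7b +816.327ms=6/7b
10) 5714.286ms=6b +714.286ms=3/4b
11) 6428.571ms=27/4b +714.286ms=3/4b
12) 7142.857ms=15/2b +1428.571ms=3/2b
Σ=9b of 9 (63bpm 3/4) — PASS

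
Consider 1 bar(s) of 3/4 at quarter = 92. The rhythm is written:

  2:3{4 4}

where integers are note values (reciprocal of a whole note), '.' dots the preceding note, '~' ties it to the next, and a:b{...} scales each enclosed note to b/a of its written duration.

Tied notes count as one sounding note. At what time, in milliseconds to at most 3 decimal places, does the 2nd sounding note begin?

note 2 onset = 3/2b = 978.261ms

1. 0.0ms @ 0 + 978.261ms (3/2)
2. 978.261ms @ 3/2 + 978.261ms (3/2)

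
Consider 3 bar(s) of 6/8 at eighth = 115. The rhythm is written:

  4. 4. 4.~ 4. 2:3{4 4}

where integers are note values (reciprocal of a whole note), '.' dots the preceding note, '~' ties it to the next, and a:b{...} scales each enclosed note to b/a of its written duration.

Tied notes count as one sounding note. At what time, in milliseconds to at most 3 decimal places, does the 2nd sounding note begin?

note 2 onset = 3b = 1565.217ms

1. 0.0ms @ 0 + 1565.217ms (3)
2. 1565.217ms @ 3 + 1565.217ms (3)
3. 3130.435ms @ 6 + 3130.435ms (6)
4. 6260.87ms @ 12 + 1565.217ms (3)
5. 7826.087ms @ 15 + 1565.217ms (3)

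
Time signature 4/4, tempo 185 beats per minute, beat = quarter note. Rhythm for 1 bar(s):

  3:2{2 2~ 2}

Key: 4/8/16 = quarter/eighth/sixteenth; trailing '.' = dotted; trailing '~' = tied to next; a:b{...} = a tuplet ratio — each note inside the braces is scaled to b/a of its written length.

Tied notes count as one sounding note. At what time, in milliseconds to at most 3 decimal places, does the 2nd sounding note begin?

note 2 onset = 4/3b = 432.432ms

1. 0.0ms @ 0 + 432.432ms (4/3)
2. 432.432ms @ 4/3 + 864.865ms (8/3)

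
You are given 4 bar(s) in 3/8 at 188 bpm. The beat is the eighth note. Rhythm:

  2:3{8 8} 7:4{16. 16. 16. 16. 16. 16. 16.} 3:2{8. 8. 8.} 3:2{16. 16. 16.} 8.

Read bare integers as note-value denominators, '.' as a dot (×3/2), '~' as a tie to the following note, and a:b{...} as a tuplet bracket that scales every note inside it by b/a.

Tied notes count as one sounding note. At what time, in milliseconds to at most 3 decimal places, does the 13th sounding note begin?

note 13 onset = 9b = 2872.34ms

1. 0.0ms @ 0 + 478.723ms (3/2)
2. 478.723ms @ 3/2 + 478.723ms (3/2)
3. 957.447ms @ 3 + 136.778ms (3/7)
4. 1094.225ms @ 24/7 + 136.778ms (3/7)
5. 1231.003ms @ 27/7 + 136.778ms (3/7)
6. 1367.781ms @ 30/7 + 136.778ms (3/7)
7. 1504.559ms @ 33/7 + 136.778ms (3/7)
8. 1641.337ms @ 36/7 + 136.778ms (3/7)
9. 1778.116ms @ 39/7 + 136.778ms (3/7)
10. 1914.894ms @ 6 + 319.149ms (1)
11. 2234.043ms @ 7 + 319.149ms (1)
12. 2553.191ms @ 8 + 319.149ms (1)
13. 2872.34ms @ 9 + 159.574ms (1/2)
14. 3031.915ms @ 19/2 + 159.574ms (1/2)
15. 3191.489ms @ 10 + 159.574ms (1/2)
16. 3351.064ms @ 21/2 + 478.723ms (3/2)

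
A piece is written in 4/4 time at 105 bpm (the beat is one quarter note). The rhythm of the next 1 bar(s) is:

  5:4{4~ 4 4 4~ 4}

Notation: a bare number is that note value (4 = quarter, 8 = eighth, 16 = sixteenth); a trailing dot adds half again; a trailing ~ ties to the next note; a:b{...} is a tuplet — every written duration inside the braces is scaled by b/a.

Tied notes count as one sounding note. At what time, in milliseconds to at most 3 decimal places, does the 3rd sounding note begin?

1. 0.0ms @ 0 + 914.286ms (8/5)
2. 914.286ms @ 8/5 + 457.143ms (4/5)
3. 1371.429ms @ 12/5 + 914.286ms (8/5)

note 3 onset = 12/5b = 1371.429ms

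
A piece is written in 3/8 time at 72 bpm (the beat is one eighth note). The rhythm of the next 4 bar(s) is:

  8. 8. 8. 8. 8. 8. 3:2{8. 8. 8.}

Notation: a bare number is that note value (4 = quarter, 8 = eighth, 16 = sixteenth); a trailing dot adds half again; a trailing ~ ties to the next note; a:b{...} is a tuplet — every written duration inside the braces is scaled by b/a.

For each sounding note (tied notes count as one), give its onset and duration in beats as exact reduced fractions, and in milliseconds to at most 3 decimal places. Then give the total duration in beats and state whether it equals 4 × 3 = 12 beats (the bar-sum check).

1) 0.0ms=0b +1250.0ms=3/2b
2) 1250.0ms=3/2b +1250.0ms=3/2b
3) 2500.0ms=3b +1250.0ms=3/2b
4) 3750.0ms=9/2b +1250.0ms=3/2b
5) 5000.0ms=6b +1250.0ms=3/2b
6) 6250.0ms=15/2b +1250.0ms=3/2b
7) 7500.0ms=9b +833.333ms=1b
8) 8333.333ms=10b +833.333ms=1b
9) 9166.667ms=11b +833.333ms=1b
Σ=12b of 12 (72bpm 3/8) — PASS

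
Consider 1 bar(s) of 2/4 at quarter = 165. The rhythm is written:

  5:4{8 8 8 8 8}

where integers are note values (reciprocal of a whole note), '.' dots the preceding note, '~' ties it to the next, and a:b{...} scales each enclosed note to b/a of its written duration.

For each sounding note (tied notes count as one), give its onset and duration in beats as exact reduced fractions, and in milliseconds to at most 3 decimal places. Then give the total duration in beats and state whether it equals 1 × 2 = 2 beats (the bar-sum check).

1) 0.0ms=0b +145.455ms=2/5b
2) 145.455ms=2/5b +145.455ms=2/5b
3) 290.909ms=4/5b +145.455ms=2/5b
4) 436.364ms=6/5b +145.455ms=2/5b
5) 581.818ms=8/5b +145.455ms=2/5b
Σ=2b of 2 (165bpm 2/4) — PASS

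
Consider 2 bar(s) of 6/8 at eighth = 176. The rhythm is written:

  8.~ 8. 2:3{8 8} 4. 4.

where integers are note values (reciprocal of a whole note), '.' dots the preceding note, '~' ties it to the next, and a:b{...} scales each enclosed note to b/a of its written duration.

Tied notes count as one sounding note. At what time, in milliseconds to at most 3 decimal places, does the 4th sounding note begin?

note 4 onset = 6b = 2045.455ms

1. 0.0ms @ 0 + 1022.727ms (3)
2. 1022.727ms @ 3 + 511.364ms (3/2)
3. 1534.091ms @ 9/2 + 511.364ms (3/2)
4. 2045.455ms @ 6 + 1022.727ms (3)
5. 3068.182ms @ 9 + 1022.727ms (3)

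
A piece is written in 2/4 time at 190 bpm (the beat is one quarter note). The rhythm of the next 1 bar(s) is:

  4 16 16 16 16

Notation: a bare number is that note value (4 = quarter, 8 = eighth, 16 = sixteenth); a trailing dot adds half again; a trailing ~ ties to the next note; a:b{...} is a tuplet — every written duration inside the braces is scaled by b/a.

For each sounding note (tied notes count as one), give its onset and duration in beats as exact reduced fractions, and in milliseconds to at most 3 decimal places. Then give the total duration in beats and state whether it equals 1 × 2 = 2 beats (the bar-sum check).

1) 0.0ms=0b +315.789ms=1b
2) 315.789ms=1b +78.947ms=1/4b
3) 394.737ms=5/4b +78.947ms=1/4b
4) 473.684ms=3/2b +78.947ms=1/4b
5) 552.632ms=7/4b +78.947ms=1/4b
Σ=2b of 2 (190bpm 2/4) — PASS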